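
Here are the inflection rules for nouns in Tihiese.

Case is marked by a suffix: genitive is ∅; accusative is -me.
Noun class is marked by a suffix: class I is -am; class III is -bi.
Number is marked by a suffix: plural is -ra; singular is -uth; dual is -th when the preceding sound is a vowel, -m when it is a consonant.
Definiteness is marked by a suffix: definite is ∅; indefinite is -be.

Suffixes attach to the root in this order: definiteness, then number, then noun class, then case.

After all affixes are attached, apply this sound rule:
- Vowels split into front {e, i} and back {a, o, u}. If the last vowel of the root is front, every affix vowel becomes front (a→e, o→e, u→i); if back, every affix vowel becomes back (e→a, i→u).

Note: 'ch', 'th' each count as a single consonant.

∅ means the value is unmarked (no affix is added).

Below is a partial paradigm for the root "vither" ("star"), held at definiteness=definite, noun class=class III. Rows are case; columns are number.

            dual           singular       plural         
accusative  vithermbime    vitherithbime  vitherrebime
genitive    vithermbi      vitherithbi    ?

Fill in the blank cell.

vitherrebi

definiteness = definite: zero marking, form stays vither.
Attach number plural -ra → vitherra.
Attach noun class class III -bi → vitherrabi.
case = genitive: zero marking, form stays vitherrabi.
Apply vowel harmony: vitherrabi → vitherrebi.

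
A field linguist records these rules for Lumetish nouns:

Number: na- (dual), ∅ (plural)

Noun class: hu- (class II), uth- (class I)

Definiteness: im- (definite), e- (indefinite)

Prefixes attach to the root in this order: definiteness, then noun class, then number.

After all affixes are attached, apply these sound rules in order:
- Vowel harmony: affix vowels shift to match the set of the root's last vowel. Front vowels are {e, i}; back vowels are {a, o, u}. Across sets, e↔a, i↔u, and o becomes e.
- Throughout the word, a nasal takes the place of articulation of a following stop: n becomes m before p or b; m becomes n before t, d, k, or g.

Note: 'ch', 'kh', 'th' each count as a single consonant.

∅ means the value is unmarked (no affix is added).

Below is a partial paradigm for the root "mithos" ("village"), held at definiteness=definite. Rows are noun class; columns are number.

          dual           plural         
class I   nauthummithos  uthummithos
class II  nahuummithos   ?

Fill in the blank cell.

huummithos

Attach definiteness definite im- → immithos.
Attach noun class class II hu- → huimmithos.
number = plural: zero marking, form stays huimmithos.
Apply vowel harmony: huimmithos → huummithos.
Nasal assimilation: no change.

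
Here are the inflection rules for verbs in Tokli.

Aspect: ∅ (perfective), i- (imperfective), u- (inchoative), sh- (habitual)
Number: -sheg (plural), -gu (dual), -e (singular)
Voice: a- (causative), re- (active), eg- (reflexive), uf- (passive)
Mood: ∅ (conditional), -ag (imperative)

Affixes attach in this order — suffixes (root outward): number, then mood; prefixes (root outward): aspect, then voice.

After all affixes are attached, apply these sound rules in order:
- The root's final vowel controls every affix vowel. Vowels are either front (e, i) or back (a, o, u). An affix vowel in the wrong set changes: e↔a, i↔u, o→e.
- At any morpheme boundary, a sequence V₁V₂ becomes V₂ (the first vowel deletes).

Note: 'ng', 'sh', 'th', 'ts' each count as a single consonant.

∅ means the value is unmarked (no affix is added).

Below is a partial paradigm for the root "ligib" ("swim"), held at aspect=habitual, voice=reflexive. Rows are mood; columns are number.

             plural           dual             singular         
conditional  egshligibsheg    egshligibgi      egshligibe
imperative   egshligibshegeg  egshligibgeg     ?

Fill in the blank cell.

Attach aspect habitual sh- → shligib.
Attach number singular -e → shligibe.
Attach voice reflexive eg- → egshligibe.
Attach mood imperative -ag → egshligibeag.
Apply vowel harmony: egshligibeag → egshligibeeg.
Apply vowel deletion: egshligibeeg → egshligibeg.

egshligibeg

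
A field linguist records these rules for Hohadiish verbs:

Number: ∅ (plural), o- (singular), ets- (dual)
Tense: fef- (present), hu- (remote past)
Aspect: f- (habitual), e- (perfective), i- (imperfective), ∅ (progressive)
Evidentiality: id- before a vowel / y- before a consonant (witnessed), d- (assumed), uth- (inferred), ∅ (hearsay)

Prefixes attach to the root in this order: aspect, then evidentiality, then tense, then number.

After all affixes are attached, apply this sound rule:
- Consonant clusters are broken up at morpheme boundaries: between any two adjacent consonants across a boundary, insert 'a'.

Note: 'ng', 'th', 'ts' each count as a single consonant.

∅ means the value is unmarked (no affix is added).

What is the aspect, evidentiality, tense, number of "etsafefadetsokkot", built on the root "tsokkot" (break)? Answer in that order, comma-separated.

perfective, assumed, present, dual

Segment: ets-fef-d-e-tsokkot.
aspect: e- → perfective.
evidentiality: d- → assumed.
tense: fef- → present.
number: ets- → dual.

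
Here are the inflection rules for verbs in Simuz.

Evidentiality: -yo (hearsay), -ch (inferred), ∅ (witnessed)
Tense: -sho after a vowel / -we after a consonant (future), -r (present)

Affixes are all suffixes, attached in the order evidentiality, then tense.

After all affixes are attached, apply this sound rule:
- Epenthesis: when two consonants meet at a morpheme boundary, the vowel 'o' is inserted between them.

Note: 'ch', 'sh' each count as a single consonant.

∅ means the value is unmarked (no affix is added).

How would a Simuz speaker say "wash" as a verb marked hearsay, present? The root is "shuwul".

shuwuloyor

Attach evidentiality hearsay -yo → shuwulyo.
Attach tense present -r → shuwulyor.
Apply epenthesis: shuwulyor → shuwuloyor.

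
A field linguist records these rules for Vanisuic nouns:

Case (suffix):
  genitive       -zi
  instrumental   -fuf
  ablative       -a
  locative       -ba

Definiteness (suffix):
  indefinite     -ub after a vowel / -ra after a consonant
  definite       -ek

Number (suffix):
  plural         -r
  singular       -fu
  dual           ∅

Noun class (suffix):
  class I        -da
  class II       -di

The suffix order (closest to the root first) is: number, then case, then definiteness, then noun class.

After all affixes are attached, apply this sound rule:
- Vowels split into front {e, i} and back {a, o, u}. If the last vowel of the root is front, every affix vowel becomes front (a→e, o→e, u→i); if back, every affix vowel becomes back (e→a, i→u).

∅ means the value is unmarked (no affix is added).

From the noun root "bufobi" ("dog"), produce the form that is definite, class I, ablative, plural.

bufobireekde

Attach number plural -r → bufobir.
Attach case ablative -a → bufobira.
Attach definiteness definite -ek → bufobiraek.
Attach noun class class I -da → bufobiraekda.
Apply vowel harmony: bufobiraekda → bufobireekde.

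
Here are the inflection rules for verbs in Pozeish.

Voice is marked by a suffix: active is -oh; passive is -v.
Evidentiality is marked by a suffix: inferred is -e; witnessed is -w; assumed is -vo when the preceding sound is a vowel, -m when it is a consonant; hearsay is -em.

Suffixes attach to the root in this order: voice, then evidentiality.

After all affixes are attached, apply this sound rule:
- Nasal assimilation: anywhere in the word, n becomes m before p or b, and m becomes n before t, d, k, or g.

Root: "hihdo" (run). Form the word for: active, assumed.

Attach voice active -oh → hihdooh.
Attach evidentiality assumed -m (after consonant 'h') → hihdoohm.
Nasal assimilation: no change.

hihdoohm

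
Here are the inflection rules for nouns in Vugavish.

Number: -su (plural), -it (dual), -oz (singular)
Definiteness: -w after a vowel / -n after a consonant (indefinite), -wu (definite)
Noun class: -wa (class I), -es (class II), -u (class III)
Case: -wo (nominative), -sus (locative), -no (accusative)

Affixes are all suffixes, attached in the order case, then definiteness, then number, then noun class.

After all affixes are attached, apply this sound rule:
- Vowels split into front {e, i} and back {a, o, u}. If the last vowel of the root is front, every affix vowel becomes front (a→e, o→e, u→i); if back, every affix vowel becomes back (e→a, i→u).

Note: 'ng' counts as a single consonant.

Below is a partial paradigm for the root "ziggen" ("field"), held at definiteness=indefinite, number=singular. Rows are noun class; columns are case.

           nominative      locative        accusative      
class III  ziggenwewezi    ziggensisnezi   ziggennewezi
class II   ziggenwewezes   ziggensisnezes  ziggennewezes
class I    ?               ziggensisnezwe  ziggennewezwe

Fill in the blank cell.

ziggenwewezwe

Attach case nominative -wo → ziggenwo.
Attach definiteness indefinite -w (after vowel 'o') → ziggenwow.
Attach number singular -oz → ziggenwowoz.
Attach noun class class I -wa → ziggenwowozwa.
Apply vowel harmony: ziggenwowozwa → ziggenwewezwe.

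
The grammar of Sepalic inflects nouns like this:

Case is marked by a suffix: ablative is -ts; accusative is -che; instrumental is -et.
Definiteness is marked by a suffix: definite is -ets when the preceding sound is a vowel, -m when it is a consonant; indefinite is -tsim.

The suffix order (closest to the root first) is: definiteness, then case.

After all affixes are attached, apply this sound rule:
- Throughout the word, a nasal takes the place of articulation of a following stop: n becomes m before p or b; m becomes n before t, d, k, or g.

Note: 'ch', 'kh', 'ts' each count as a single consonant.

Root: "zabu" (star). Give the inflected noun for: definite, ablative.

Attach definiteness definite -ets (after vowel 'u') → zabuets.
Attach case ablative -ts → zabuetsts.
Nasal assimilation: no change.

zabuetsts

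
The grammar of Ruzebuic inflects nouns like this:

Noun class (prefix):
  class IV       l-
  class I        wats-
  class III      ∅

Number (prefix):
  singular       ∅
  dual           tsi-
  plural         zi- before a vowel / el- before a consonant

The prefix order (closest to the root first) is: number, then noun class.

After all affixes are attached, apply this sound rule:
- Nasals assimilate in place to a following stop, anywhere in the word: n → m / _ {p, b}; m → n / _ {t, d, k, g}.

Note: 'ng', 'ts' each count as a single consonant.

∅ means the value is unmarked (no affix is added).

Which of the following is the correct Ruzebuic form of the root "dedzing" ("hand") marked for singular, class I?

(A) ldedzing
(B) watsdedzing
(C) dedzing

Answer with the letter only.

number = singular: zero marking, form stays dedzing.
Attach noun class class I wats- → watsdedzing.
Nasal assimilation: no change.
So the correct form is watsdedzing, option (B).
(A) ldedzing is wrong: it uses class IV instead of class I for noun class.
(C) dedzing is wrong: it uses class III instead of class I for noun class.

B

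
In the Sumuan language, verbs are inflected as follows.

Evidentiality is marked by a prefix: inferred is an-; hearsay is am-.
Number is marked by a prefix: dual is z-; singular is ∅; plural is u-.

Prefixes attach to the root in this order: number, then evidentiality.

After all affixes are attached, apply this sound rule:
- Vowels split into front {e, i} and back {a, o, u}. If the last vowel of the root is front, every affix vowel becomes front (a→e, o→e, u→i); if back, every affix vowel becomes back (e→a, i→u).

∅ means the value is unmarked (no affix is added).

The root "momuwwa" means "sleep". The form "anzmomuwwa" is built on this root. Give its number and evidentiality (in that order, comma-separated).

Segment: an-z-momuwwa.
number: z- → dual.
evidentiality: an- → inferred.

dual, inferred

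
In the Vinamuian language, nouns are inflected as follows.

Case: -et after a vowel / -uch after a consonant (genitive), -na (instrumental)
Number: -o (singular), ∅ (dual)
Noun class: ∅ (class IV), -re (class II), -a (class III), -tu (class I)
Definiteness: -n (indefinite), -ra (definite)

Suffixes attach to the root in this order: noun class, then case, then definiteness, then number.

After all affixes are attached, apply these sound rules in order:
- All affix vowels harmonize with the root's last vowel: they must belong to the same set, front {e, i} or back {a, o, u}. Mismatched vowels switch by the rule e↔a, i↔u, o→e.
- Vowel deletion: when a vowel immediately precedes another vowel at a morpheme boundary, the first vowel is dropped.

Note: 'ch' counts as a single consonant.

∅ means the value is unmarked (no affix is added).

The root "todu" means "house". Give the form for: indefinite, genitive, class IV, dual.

noun class = class IV: zero marking, form stays todu.
Attach case genitive -et (after vowel 'u') → toduet.
Attach definiteness indefinite -n → toduetn.
number = dual: zero marking, form stays toduetn.
Apply vowel harmony: toduetn → toduatn.
Apply vowel deletion: toduatn → todatn.

todatn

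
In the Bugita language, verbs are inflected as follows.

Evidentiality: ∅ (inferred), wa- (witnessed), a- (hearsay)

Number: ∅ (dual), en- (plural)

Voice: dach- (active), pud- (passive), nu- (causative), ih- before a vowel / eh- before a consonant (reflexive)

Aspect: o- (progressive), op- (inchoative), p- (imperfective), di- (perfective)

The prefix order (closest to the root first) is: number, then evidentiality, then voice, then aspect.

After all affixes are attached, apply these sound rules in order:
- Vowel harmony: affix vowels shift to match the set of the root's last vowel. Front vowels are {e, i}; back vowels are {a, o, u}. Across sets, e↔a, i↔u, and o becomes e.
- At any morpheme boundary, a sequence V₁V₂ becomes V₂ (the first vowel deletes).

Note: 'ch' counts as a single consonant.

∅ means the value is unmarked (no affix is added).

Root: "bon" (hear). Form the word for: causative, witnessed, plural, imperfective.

Attach number plural en- → enbon.
Attach evidentiality witnessed wa- → waenbon.
Attach voice causative nu- → nuwaenbon.
Attach aspect imperfective p- → pnuwaenbon.
Apply vowel harmony: pnuwaenbon → pnuwaanbon.
Apply vowel deletion: pnuwaanbon → pnuwanbon.

pnuwanbon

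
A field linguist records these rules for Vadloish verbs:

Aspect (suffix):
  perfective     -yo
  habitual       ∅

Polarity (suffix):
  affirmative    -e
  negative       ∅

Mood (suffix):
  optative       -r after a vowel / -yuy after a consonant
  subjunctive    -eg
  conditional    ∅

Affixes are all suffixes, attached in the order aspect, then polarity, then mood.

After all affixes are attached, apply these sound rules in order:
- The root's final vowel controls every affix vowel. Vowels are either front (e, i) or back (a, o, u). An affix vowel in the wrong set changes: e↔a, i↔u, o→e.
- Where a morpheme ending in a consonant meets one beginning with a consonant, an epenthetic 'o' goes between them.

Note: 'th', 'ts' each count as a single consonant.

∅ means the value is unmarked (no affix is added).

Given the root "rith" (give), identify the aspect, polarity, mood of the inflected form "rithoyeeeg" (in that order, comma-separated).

Segment: rith-yo-e-eg.
aspect: -yo → perfective.
polarity: -e → affirmative.
mood: -eg → subjunctive.

perfective, affirmative, subjunctive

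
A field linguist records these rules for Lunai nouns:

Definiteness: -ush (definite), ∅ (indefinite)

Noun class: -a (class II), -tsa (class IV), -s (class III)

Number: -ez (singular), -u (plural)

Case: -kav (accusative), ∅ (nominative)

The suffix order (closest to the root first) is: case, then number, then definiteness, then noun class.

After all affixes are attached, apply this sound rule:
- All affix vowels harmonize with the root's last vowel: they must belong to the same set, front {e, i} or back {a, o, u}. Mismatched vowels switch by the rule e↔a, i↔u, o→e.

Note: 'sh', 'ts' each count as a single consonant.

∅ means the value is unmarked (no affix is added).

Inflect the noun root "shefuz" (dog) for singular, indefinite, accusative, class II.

shefuzkavaza

Attach case accusative -kav → shefuzkav.
Attach number singular -ez → shefuzkavez.
definiteness = indefinite: zero marking, form stays shefuzkavez.
Attach noun class class II -a → shefuzkaveza.
Apply vowel harmony: shefuzkaveza → shefuzkavaza.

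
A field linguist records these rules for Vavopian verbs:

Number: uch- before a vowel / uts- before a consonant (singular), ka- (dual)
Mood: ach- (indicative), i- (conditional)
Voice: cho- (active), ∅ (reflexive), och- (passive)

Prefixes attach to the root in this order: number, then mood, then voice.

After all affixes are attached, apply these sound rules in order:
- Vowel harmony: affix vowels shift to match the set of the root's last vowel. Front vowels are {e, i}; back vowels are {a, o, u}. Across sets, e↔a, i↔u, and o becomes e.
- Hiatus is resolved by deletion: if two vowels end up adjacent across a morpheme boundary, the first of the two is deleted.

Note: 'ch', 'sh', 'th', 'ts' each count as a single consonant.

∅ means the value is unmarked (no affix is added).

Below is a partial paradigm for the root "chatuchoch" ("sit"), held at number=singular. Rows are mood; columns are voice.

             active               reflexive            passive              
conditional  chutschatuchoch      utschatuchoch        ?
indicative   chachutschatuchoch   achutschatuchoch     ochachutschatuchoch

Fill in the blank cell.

Attach number singular uts- (before consonant 'ch') → utschatuchoch.
Attach mood conditional i- → iutschatuchoch.
Attach voice passive och- → ochiutschatuchoch.
Apply vowel harmony: ochiutschatuchoch → ochuutschatuchoch.
Apply vowel deletion: ochuutschatuchoch → ochutschatuchoch.

ochutschatuchoch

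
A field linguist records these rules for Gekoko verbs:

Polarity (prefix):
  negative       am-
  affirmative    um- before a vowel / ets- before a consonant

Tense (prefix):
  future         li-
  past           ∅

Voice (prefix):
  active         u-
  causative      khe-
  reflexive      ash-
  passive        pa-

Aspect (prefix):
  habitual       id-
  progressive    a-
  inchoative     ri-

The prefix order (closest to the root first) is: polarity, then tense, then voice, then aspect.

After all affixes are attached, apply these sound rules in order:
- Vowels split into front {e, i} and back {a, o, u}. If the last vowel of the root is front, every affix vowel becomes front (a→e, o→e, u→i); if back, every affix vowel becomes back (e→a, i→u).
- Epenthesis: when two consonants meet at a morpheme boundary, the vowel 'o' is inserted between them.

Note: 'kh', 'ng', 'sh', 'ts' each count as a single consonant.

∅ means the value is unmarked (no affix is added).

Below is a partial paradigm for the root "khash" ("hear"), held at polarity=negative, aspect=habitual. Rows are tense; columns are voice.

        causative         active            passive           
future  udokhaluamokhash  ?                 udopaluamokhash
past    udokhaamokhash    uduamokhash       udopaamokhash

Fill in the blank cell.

uduluamokhash

Attach polarity negative am- → amkhash.
Attach tense future li- → liamkhash.
Attach voice active u- → uliamkhash.
Attach aspect habitual id- → iduliamkhash.
Apply vowel harmony: iduliamkhash → uduluamkhash.
Apply epenthesis: uduluamkhash → uduluamokhash.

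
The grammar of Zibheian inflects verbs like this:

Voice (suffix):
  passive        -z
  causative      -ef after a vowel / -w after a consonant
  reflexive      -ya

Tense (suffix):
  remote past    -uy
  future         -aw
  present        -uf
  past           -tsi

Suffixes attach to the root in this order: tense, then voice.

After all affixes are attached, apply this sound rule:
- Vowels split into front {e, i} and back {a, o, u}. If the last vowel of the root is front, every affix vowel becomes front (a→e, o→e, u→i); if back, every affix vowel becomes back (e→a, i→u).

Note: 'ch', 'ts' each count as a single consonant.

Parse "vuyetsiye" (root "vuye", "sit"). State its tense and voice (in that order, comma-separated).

past, reflexive

Segment: vuye-tsi-ya.
tense: -tsi → past.
voice: -ya → reflexive.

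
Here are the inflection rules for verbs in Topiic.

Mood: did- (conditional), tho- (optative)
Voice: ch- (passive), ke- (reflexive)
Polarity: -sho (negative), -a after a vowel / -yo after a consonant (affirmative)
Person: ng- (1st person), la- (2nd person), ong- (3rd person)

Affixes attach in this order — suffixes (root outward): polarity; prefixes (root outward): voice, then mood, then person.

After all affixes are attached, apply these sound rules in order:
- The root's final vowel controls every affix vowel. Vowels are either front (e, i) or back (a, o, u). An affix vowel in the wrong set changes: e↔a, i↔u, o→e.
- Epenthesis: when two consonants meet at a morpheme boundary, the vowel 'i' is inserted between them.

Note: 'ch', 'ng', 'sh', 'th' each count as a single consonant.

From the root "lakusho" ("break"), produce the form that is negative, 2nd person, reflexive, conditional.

Attach voice reflexive ke- → kelakusho.
Attach mood conditional did- → didkelakusho.
Attach person 2nd person la- → ladidkelakusho.
Attach polarity negative -sho → ladidkelakushosho.
Apply vowel harmony: ladidkelakushosho → ladudkalakushosho.
Apply epenthesis: ladudkalakushosho → ladudikalakushosho.

ladudikalakushosho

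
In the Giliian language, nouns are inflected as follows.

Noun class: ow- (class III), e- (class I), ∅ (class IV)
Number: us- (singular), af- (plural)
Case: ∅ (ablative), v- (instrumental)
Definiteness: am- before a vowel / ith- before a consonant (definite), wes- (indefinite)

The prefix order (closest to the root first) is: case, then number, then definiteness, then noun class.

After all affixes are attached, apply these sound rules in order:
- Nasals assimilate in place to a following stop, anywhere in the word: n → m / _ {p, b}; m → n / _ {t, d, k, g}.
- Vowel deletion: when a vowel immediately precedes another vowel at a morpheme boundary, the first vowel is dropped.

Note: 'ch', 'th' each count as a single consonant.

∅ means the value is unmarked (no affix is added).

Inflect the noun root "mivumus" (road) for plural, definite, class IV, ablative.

amafmivumus

case = ablative: zero marking, form stays mivumus.
Attach number plural af- → afmivumus.
Attach definiteness definite am- (before vowel 'a') → amafmivumus.
noun class = class IV: zero marking, form stays amafmivumus.
Nasal assimilation: no change.
Vowel deletion: no change.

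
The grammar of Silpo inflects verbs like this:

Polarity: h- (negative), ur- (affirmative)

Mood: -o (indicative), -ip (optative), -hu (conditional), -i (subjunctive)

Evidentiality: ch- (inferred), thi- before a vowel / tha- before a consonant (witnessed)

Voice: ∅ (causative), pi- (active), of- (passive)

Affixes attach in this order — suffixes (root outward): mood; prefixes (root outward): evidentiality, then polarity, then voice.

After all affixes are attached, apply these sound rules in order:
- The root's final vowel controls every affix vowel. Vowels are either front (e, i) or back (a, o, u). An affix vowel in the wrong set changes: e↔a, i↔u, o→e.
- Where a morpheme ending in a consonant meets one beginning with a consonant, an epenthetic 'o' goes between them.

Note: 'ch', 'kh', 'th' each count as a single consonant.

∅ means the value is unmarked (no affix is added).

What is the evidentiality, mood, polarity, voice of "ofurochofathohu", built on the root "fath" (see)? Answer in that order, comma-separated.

Segment: of-ur-ch-fath-hu.
evidentiality: ch- → inferred.
mood: -hu → conditional.
polarity: ur- → affirmative.
voice: of- → passive.

inferred, conditional, affirmative, passive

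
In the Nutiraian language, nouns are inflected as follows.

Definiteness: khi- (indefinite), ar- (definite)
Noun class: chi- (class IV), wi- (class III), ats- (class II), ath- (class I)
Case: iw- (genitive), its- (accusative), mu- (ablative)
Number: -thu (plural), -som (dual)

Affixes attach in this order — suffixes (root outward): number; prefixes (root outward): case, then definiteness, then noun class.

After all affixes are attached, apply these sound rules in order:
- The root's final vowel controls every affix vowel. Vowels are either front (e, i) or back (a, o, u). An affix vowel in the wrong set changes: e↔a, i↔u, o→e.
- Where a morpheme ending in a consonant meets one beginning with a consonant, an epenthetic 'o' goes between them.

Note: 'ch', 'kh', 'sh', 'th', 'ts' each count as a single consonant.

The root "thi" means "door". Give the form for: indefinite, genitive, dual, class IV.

chikhiiwothisem

Attach case genitive iw- → iwthi.
Attach definiteness indefinite khi- → khiiwthi.
Attach number dual -som → khiiwthisom.
Attach noun class class IV chi- → chikhiiwthisom.
Apply vowel harmony: chikhiiwthisom → chikhiiwthisem.
Apply epenthesis: chikhiiwthisem → chikhiiwothisem.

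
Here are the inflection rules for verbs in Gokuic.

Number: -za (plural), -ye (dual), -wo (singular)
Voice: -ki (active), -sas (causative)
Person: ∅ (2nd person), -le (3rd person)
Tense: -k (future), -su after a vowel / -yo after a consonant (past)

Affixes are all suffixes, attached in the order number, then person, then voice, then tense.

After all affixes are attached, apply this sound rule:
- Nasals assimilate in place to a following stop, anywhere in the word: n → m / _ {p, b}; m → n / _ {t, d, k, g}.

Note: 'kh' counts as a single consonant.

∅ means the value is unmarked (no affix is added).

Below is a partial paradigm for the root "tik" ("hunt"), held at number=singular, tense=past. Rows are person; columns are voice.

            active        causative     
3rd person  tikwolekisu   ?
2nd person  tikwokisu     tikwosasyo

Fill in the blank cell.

tikwolesasyo

Attach number singular -wo → tikwo.
Attach person 3rd person -le → tikwole.
Attach voice causative -sas → tikwolesas.
Attach tense past -yo (after consonant 's') → tikwolesasyo.
Nasal assimilation: no change.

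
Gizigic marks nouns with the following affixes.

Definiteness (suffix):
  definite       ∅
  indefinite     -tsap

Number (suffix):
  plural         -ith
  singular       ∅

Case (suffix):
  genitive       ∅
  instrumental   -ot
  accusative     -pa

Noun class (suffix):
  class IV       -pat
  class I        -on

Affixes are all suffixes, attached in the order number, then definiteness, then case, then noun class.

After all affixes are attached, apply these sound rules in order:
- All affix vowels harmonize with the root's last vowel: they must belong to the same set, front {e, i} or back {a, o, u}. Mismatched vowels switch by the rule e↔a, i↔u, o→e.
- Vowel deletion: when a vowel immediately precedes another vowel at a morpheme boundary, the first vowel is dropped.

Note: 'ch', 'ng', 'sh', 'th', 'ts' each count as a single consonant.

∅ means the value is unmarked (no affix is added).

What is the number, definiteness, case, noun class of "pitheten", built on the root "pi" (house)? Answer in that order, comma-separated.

Segment: pi-ith-ot-on.
number: -ith → plural.
definiteness: ∅ → definite.
case: -ot → instrumental.
noun class: -on → class I.

plural, definite, instrumental, class I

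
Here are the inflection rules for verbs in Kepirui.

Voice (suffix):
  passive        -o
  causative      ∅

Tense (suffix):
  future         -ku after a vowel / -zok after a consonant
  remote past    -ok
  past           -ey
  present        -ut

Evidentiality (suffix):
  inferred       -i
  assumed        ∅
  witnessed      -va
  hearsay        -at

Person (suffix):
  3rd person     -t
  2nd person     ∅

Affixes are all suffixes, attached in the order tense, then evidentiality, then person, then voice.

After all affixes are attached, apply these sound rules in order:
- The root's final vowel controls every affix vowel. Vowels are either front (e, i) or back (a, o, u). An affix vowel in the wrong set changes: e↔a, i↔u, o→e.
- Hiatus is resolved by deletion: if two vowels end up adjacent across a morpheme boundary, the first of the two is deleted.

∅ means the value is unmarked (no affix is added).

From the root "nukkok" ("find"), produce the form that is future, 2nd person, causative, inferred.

nukkokzoku

Attach tense future -zok (after consonant 'k') → nukkokzok.
Attach evidentiality inferred -i → nukkokzoki.
person = 2nd person: zero marking, form stays nukkokzoki.
voice = causative: zero marking, form stays nukkokzoki.
Apply vowel harmony: nukkokzoki → nukkokzoku.
Vowel deletion: no change.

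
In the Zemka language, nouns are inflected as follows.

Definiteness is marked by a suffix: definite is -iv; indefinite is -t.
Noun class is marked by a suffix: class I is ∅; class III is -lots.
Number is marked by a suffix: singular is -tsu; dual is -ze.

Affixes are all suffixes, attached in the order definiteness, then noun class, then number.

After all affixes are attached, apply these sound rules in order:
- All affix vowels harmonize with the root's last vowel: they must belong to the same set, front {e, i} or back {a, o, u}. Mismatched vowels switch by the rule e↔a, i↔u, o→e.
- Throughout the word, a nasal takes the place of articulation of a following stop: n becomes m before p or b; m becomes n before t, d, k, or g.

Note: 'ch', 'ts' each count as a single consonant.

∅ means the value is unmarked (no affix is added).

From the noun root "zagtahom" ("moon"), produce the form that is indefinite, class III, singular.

zagtahontlotstsu

Attach definiteness indefinite -t → zagtahomt.
Attach noun class class III -lots → zagtahomtlots.
Attach number singular -tsu → zagtahomtlotstsu.
Vowel harmony: no change.
Apply nasal assimilation: zagtahomtlotstsu → zagtahontlotstsu.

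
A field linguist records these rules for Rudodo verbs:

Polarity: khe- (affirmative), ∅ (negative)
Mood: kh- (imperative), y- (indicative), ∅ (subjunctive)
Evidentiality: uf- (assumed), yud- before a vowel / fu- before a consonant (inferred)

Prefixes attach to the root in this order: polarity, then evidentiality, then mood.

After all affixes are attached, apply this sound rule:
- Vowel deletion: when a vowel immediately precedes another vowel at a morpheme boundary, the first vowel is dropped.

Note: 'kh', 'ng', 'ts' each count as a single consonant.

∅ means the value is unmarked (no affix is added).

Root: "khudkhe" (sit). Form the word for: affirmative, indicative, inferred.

yfukhekhudkhe

Attach polarity affirmative khe- → khekhudkhe.
Attach evidentiality inferred fu- (before consonant 'kh') → fukhekhudkhe.
Attach mood indicative y- → yfukhekhudkhe.
Vowel deletion: no change.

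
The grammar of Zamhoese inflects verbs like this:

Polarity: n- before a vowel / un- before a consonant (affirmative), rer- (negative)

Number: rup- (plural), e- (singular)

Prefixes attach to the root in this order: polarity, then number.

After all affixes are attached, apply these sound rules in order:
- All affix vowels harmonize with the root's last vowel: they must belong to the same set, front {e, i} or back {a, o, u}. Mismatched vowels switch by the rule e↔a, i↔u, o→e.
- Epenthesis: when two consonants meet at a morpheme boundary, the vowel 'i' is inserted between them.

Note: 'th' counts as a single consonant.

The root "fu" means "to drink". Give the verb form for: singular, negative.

Attach polarity negative rer- → rerfu.
Attach number singular e- → ererfu.
Apply vowel harmony: ererfu → ararfu.
Apply epenthesis: ararfu → ararifu.

ararifu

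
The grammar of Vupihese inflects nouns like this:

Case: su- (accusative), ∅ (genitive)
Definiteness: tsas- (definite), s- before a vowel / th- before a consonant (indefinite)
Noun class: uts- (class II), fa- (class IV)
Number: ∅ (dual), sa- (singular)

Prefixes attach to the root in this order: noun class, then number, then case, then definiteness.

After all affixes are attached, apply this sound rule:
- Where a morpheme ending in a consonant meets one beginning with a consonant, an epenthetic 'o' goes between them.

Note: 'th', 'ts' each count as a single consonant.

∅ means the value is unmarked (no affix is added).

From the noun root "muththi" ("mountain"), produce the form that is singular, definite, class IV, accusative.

Attach noun class class IV fa- → famuththi.
Attach number singular sa- → safamuththi.
Attach case accusative su- → susafamuththi.
Attach definiteness definite tsas- → tsassusafamuththi.
Apply epenthesis: tsassusafamuththi → tsasosusafamuththi.

tsasosusafamuththi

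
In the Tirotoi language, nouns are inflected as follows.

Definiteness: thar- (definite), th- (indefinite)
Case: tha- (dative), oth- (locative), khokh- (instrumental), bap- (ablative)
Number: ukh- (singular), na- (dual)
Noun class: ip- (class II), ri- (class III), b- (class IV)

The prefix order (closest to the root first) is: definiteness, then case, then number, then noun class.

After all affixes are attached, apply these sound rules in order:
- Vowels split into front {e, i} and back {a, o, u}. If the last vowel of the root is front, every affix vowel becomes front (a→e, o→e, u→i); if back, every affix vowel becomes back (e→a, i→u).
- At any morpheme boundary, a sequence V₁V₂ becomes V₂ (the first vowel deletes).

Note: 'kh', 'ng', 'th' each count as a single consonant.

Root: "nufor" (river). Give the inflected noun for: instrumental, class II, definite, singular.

Attach definiteness definite thar- → tharnufor.
Attach case instrumental khokh- → khokhtharnufor.
Attach number singular ukh- → ukhkhokhtharnufor.
Attach noun class class II ip- → ipukhkhokhtharnufor.
Apply vowel harmony: ipukhkhokhtharnufor → upukhkhokhtharnufor.
Vowel deletion: no change.

upukhkhokhtharnufor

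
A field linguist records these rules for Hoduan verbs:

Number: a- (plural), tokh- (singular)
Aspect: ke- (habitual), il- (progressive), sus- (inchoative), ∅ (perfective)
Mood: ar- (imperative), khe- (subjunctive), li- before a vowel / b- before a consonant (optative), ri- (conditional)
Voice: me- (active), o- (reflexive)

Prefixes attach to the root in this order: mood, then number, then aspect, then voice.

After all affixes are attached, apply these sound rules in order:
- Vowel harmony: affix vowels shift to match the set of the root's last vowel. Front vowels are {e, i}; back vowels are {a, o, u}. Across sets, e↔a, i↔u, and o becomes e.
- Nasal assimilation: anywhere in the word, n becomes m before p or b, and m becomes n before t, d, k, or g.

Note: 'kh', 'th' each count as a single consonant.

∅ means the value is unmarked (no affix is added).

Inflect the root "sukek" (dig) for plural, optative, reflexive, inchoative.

Attach mood optative b- (before consonant 's') → bsukek.
Attach number plural a- → absukek.
Attach aspect inchoative sus- → susabsukek.
Attach voice reflexive o- → osusabsukek.
Apply vowel harmony: osusabsukek → esisebsukek.
Nasal assimilation: no change.

esisebsukek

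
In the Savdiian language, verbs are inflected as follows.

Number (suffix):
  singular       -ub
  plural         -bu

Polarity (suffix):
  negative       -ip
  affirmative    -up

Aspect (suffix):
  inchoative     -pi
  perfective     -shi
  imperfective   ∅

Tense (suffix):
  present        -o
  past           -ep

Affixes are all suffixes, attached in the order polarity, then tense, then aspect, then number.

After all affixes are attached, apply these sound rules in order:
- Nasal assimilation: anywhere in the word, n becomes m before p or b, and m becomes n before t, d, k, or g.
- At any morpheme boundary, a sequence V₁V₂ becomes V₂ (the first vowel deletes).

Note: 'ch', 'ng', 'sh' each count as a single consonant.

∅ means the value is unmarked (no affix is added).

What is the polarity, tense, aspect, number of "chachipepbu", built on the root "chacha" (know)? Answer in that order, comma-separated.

negative, past, imperfective, plural

Segment: chacha-ip-ep-bu.
polarity: -ip → negative.
tense: -ep → past.
aspect: ∅ → imperfective.
number: -bu → plural.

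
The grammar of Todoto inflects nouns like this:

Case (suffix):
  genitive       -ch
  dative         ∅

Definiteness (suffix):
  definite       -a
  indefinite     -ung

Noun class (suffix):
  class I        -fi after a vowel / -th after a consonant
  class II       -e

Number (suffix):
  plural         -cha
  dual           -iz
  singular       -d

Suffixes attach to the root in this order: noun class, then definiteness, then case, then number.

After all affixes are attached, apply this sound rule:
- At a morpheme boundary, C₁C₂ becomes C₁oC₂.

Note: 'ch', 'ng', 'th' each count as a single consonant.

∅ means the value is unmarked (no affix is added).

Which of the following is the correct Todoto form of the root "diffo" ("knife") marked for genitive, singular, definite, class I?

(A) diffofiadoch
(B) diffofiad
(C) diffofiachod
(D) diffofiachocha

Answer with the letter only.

Attach noun class class I -fi (after vowel 'o') → diffofi.
Attach definiteness definite -a → diffofia.
Attach case genitive -ch → diffofiach.
Attach number singular -d → diffofiachd.
Apply epenthesis: diffofiachd → diffofiachod.
So the correct form is diffofiachod, option (C).
(D) diffofiachocha is wrong: it uses plural instead of singular for number.
(A) diffofiadoch is wrong: it has the affixes in the wrong order.
(B) diffofiad is wrong: it uses dative instead of genitive for case.

C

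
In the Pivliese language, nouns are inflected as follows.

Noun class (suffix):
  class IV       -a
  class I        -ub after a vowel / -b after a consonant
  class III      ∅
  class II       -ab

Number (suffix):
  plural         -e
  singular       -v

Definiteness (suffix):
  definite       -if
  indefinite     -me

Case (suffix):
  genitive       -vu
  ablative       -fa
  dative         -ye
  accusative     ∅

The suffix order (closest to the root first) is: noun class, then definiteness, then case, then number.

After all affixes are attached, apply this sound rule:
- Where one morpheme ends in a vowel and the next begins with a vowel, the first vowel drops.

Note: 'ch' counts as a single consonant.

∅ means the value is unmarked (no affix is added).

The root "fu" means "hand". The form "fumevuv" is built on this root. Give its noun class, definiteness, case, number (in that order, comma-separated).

Segment: fu-me-vu-v.
noun class: ∅ → class III.
definiteness: -me → indefinite.
case: -vu → genitive.
number: -v → singular.

class III, indefinite, genitive, singular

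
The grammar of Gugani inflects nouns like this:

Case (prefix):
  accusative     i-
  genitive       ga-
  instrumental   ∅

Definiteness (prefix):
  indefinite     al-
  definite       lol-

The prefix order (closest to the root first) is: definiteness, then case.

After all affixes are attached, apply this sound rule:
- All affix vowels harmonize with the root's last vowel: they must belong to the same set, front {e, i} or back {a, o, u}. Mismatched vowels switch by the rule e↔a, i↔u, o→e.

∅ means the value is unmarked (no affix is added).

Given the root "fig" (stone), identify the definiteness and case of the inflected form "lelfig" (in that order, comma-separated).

Segment: lol-fig.
definiteness: lol- → definite.
case: ∅ → instrumental.

definite, instrumental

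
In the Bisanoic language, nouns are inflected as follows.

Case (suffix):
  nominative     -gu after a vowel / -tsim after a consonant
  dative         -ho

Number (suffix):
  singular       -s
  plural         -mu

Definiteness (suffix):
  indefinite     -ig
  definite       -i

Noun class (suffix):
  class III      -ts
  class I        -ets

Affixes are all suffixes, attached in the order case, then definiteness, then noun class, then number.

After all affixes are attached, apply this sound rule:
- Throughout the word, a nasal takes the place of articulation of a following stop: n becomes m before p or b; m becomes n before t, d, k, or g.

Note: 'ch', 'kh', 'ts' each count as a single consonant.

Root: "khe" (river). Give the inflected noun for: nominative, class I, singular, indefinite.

Attach case nominative -gu (after vowel 'e') → khegu.
Attach definiteness indefinite -ig → kheguig.
Attach noun class class I -ets → kheguigets.
Attach number singular -s → kheguigetss.
Nasal assimilation: no change.

kheguigetss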